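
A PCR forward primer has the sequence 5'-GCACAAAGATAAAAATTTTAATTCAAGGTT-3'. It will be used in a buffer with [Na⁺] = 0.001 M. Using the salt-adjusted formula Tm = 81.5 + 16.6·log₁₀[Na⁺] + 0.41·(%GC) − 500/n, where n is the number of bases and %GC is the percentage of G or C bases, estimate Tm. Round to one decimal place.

24.6°C

Length n = 30. G=4, C=3, T=9, A=14
G+C = 7, so %GC = 7/30 × 100 = 23.333%
Salt term: 16.6 × (-3) = -49.8
GC term: 0.41 × 23.333 = 9.567; length term: −500/30 = −16.667
Tm = 81.5 + (-49.8) + 9.567 − 16.667 = 24.6 → 24.6°C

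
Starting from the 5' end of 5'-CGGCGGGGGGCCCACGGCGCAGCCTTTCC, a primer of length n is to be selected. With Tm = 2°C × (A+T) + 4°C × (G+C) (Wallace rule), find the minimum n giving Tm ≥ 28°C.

First 6 bases: CGGCGG → Tm = 24°C (< 28°C)
First 7 bases: CGGCGGG → Tm = 28°C (≥ 28°C)
Each additional base adds 2°C (A/T) or 4°C (G/C), so Tm is non-decreasing in n; n = 7 is the first length to reach 28°C.

n = 7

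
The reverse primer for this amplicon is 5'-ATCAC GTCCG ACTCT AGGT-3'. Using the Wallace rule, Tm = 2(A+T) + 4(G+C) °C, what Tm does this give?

58°C

T=5, A=4, G=4, C=6
A+T = 9, G+C = 10
Tm = 2×9 + 4×10 = 58°C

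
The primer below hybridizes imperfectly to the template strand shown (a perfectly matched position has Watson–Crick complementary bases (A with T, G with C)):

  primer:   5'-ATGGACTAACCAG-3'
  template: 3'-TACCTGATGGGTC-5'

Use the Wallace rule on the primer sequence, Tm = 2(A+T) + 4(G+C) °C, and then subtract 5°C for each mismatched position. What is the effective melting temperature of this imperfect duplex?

Primer base counts: A=5, T=2, G=3, C=3 → A+T=7, G+C=6
Perfect-match Tm = 2(7) + 4(6) = 14 + 24 = 38°C
Mismatches (positions where the bases are not complementary): 1 (at position 9)
Effective Tm = 38 − 1×5 = 38 − 5 = 33°C

33°C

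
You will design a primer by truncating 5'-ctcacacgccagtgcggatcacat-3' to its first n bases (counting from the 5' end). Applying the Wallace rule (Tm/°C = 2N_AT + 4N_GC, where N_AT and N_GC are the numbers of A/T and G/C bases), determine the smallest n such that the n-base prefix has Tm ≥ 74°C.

n = 23

First 22 bases: CTCACACGCCAGTGCGGATCAC → Tm = 72°C (< 74°C)
First 23 bases: CTCACACGCCAGTGCGGATCACA → Tm = 74°C (≥ 74°C)
Since every base adds ≥2°C, Tm only increases with n, so the threshold is first crossed at n = 23.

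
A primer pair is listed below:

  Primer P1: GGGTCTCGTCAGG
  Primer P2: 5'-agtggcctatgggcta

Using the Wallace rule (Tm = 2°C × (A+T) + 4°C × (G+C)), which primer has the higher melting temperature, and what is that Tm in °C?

Primer P2, 50°C

Primer P1: A+T=4, G+C=9 → Tm = 2(4)+4(9) = 44°C
Primer P2: A+T=7, G+C=9 → Tm = 2(7)+4(9) = 50°C
44°C vs 50°C → primer P2 is higher.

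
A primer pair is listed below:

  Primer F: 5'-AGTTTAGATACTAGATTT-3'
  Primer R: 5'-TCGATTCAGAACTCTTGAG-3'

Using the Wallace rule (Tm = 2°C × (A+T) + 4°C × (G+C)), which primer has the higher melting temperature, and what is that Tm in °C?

Primer R, 54°C

Primer F: A+T=14, G+C=4 → Tm = 2(14)+4(4) = 44°C
Primer R: A+T=11, G+C=8 → Tm = 2(11)+4(8) = 54°C
44°C vs 54°C → primer R is higher.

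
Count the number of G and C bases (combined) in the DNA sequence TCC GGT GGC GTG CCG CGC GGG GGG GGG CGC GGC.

Counting bases: T=3, G=20, C=10, A=0
Total G or C: 20 + 10 = 30

30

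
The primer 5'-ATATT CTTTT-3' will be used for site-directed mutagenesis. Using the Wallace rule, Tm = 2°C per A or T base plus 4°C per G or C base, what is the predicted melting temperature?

22°C

Counting bases: A=2, C=1, G=0, T=7
A+T = 9, G+C = 1
Tm = 2(9) + 4(1) = 18 + 4 = 22°C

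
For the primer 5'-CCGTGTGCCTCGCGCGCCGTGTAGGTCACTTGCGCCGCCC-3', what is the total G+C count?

30

Base counts: C=17, A=2, G=13, T=8
Total G or C: 13 + 17 = 30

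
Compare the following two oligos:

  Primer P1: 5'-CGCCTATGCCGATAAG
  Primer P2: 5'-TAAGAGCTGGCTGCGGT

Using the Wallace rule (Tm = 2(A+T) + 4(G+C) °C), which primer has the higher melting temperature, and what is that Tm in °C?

Primer P2, 54°C

Primer P1: A+T=7, G+C=9 → Tm = 2(7)+4(9) = 50°C
Primer P2: A+T=7, G+C=10 → Tm = 2(7)+4(10) = 54°C
50°C vs 54°C → primer P2 is higher.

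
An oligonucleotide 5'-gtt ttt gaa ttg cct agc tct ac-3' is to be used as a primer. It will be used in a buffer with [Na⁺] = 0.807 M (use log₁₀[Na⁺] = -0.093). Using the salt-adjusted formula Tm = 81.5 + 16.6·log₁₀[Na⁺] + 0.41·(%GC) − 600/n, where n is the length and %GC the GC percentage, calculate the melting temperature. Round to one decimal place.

69.9°C

Length n = 23. Base counts: C=5, G=4, T=10, A=4
G+C = 9, so %GC = 9/23 × 100 = 39.13%
Salt term: 16.6 × (-0.093) = -1.544
GC term: 0.41 × 39.13 = 16.043; length term: −600/23 = −26.087
Tm = 81.5 + (-1.544) + 16.043 − 26.087 = 69.912 → 69.9°C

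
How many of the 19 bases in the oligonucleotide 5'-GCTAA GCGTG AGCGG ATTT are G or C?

10

Scanning the sequence gives T=5, C=3, G=7, A=4.
G+C = 7 + 3 = 10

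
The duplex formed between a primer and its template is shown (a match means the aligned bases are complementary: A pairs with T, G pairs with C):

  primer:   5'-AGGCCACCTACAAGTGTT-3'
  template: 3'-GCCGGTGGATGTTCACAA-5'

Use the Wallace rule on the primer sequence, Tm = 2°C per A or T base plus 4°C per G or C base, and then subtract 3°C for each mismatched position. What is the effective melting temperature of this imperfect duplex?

51°C

Primer base counts: A=5, T=4, G=4, C=5 → A+T=9, G+C=9
Perfect-match Tm = 2(9) + 4(9) = 18 + 36 = 54°C
Mismatches (positions where the bases are not complementary): 1 (at position 1)
Effective Tm = 54 − 1×3 = 54 − 3 = 51°C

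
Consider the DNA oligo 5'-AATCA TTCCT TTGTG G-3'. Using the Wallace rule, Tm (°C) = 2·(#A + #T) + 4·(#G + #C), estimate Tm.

A=3, T=7, C=3, G=3
So N_AT = 10 and N_GC = 6.
Tm = 4·6 + 2·10 = 24 + 20 = 44°C

44°C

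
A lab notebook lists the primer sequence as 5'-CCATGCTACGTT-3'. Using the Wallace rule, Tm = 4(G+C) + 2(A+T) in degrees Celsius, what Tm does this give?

Counting bases: A=2, G=2, T=4, C=4
So N_AT = 6 and N_GC = 6.
Tm = 4·6 + 2·6 = 24 + 12 = 36°C

36°C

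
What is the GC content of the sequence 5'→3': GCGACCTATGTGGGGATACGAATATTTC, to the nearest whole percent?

Counting bases: G=8, T=8, C=5, A=7
G+C = 8 + 5 = 13 out of 28 bases
%GC = 13/28 × 100 = 46.43% ≈ 46%

46%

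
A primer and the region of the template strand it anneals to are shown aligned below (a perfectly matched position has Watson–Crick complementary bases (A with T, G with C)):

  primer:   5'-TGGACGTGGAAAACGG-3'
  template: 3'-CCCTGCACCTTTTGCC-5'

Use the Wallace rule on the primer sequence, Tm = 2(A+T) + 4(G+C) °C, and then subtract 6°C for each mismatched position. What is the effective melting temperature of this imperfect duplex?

Primer base counts: A=5, T=2, G=7, C=2 → A+T=7, G+C=9
Perfect-match Tm = 2(7) + 4(9) = 14 + 36 = 50°C
Mismatches (positions where the bases are not complementary): 1 (at position 1)
Effective Tm = 50 − 1×6 = 50 − 6 = 44°C

44°C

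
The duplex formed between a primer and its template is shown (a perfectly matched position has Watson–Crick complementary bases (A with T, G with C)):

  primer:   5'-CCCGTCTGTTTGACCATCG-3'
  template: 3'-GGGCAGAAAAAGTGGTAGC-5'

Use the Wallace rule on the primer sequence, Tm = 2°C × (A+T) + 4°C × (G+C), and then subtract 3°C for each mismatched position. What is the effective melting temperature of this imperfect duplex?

54°C

Primer base counts: A=2, T=6, G=4, C=7 → A+T=8, G+C=11
Perfect-match Tm = 2(8) + 4(11) = 16 + 44 = 60°C
Mismatches (positions where the bases are not complementary): 2 (at positions 8, 12)
Effective Tm = 60 − 2×3 = 60 − 6 = 54°C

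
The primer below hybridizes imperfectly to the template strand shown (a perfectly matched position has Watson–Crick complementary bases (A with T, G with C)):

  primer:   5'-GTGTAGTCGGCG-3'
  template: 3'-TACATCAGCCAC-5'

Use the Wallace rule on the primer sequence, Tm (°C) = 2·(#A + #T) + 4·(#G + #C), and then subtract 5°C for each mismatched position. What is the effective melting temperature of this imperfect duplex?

30°C

Primer base counts: A=1, T=3, G=6, C=2 → A+T=4, G+C=8
Perfect-match Tm = 2(4) + 4(8) = 8 + 32 = 40°C
Mismatches (positions where the bases are not complementary): 2 (at positions 1, 11)
Effective Tm = 40 − 2×5 = 40 − 10 = 30°C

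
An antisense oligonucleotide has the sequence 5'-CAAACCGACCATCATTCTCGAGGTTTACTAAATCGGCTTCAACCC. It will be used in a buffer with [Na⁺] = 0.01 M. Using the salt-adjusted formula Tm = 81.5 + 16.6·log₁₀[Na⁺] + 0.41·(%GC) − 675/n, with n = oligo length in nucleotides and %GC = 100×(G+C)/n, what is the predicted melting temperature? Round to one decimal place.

Length n = 45. Base counts: G=6, A=13, C=15, T=11
G+C = 21, so %GC = 21/45 × 100 = 46.667%
Salt term: 16.6 × (-2) = -33.2
GC term: 0.41 × 46.667 = 19.133; length term: −675/45 = −15
Tm = 81.5 + (-33.2) + 19.133 − 15 = 52.433 → 52.4°C

52.4°C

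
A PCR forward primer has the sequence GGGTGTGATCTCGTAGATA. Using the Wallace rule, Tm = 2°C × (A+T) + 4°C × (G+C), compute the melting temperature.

Base counts: G=7, A=4, T=6, C=2
AT pairs contribute 10, GC pairs contribute 9.
Tm = 4·9 + 2·10 = 36 + 20 = 56°C

56°C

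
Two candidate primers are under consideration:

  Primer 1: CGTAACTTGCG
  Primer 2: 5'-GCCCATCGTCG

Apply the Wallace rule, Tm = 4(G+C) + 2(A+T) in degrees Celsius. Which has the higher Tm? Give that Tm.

Primer 2, 38°C

Primer 1: A+T=5, G+C=6 → Tm = 2(5)+4(6) = 34°C
Primer 2: A+T=3, G+C=8 → Tm = 2(3)+4(8) = 38°C
34°C vs 38°C → primer 2 is higher.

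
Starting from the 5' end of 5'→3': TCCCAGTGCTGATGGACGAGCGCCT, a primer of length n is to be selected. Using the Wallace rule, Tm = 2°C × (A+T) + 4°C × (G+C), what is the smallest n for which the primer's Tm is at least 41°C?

n = 14

First 13 bases: TCCCAGTGCTGAT → Tm = 40°C (< 41°C)
First 14 bases: TCCCAGTGCTGATG → Tm = 44°C (≥ 41°C)
Each additional base adds 2°C (A/T) or 4°C (G/C), so Tm is non-decreasing in n; n = 14 is the first length to reach 41°C.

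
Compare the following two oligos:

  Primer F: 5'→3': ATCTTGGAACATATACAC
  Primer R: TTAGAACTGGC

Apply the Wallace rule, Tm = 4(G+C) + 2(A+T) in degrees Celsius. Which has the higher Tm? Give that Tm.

Primer F, 48°C

Primer F: A+T=12, G+C=6 → Tm = 2(12)+4(6) = 48°C
Primer R: A+T=6, G+C=5 → Tm = 2(6)+4(5) = 32°C
48°C vs 32°C → primer F is higher.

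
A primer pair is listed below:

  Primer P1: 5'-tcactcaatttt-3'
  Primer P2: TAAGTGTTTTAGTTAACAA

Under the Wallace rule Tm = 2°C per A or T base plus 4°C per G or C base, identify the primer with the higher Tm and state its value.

Primer P2, 46°C

Primer P1: A+T=9, G+C=3 → Tm = 2(9)+4(3) = 30°C
Primer P2: A+T=15, G+C=4 → Tm = 2(15)+4(4) = 46°C
30°C vs 46°C → primer P2 is higher.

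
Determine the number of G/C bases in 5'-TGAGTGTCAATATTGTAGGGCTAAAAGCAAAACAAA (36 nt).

12

Scanning the sequence gives A=16, C=4, T=8, G=8.
G+C = 8 + 4 = 12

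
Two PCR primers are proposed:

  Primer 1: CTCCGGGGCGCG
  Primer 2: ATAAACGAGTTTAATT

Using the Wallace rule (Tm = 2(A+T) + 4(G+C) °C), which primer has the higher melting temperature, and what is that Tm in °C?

Primer 1: A+T=1, G+C=11 → Tm = 2(1)+4(11) = 46°C
Primer 2: A+T=13, G+C=3 → Tm = 2(13)+4(3) = 38°C
46°C vs 38°C → primer 1 is higher.

Primer 1, 46°C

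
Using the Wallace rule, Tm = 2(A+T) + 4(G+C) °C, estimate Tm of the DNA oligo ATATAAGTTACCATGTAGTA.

T=7, A=8, G=3, C=2
So N_AT = 15 and N_GC = 5.
Tm = 4·5 + 2·15 = 20 + 30 = 50°C

50°C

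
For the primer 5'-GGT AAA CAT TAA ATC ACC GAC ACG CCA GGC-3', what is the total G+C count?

15

Counting bases: A=11, C=9, T=4, G=6
Total G or C: 6 + 9 = 15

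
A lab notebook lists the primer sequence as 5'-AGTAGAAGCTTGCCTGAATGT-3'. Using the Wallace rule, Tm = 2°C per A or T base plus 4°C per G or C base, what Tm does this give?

Scanning the sequence gives T=6, G=6, A=6, C=3.
AT pairs contribute 12, GC pairs contribute 9.
Tm = 2(12) + 4(9) = 24 + 36 = 60°C

60°C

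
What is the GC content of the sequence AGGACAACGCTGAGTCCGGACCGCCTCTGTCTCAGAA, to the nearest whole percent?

59%

Base counts: A=9, C=12, G=10, T=6
G+C = 10 + 12 = 22 out of 37 bases
%GC = 22/37 × 100 = 59.46% ≈ 59%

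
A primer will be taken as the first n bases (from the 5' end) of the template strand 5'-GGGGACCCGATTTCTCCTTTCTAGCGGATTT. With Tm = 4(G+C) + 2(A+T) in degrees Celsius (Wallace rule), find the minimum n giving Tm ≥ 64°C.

First 20 bases: GGGGACCCGATTTCTCCTTT → Tm = 62°C (< 64°C)
First 21 bases: GGGGACCCGATTTCTCCTTTC → Tm = 66°C (≥ 64°C)
Each additional base adds 2°C (A/T) or 4°C (G/C), so Tm is non-decreasing in n; n = 21 is the first length to reach 64°C.

n = 21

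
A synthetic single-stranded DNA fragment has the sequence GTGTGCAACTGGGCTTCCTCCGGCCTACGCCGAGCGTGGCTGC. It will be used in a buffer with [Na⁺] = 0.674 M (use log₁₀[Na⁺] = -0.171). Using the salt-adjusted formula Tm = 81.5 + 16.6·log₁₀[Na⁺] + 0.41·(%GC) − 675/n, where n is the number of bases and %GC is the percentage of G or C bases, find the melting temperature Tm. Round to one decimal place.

91.6°C

Length n = 43. C=15, G=15, A=4, T=9
G+C = 30, so %GC = 30/43 × 100 = 69.767%
Salt term: 16.6 × (-0.171) = -2.839
GC term: 0.41 × 69.767 = 28.604; length term: −675/43 = −15.698
Tm = 81.5 + (-2.839) + 28.604 − 15.698 = 91.567 → 91.6°C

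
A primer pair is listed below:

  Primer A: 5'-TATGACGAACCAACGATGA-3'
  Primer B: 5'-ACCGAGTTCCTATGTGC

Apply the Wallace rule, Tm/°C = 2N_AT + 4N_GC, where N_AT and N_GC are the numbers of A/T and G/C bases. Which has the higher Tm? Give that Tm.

Primer A, 54°C

Primer A: A+T=11, G+C=8 → Tm = 2(11)+4(8) = 54°C
Primer B: A+T=8, G+C=9 → Tm = 2(8)+4(9) = 52°C
54°C vs 52°C → primer A is higher.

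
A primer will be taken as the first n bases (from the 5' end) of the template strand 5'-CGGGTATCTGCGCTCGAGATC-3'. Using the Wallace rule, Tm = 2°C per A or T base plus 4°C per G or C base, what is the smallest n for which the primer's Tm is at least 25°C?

First 7 bases: CGGGTAT → Tm = 22°C (< 25°C)
First 8 bases: CGGGTATC → Tm = 26°C (≥ 25°C)
Each additional base adds 2°C (A/T) or 4°C (G/C), so Tm is non-decreasing in n; n = 8 is the first length to reach 25°C.

n = 8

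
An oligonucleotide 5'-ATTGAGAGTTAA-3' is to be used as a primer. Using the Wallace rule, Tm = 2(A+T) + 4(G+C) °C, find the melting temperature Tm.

T=4, G=3, C=0, A=5
So N_AT = 9 and N_GC = 3.
Tm = 4·3 + 2·9 = 12 + 18 = 30°C

30°C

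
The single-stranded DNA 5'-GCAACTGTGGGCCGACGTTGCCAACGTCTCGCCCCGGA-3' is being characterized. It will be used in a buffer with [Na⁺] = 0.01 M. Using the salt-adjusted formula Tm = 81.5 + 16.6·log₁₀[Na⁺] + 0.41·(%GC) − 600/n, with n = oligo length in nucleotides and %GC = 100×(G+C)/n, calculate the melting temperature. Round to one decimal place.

Length n = 38. Base counts: C=14, G=12, T=6, A=6
G+C = 26, so %GC = 26/38 × 100 = 68.421%
Salt term: 16.6 × (-2) = -33.2
GC term: 0.41 × 68.421 = 28.053; length term: −600/38 = −15.789
Tm = 81.5 + (-33.2) + 28.053 − 15.789 = 60.564 → 60.6°C

60.6°C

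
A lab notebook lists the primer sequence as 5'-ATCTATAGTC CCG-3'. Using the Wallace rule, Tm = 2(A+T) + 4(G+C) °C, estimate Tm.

38°C

Scanning the sequence gives T=4, G=2, A=3, C=4.
So N_AT = 7 and N_GC = 6.
Tm = 2(7) + 4(6) = 14 + 24 = 38°C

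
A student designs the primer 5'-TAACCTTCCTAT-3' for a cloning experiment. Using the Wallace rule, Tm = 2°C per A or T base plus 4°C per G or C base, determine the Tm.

32°C

Scanning the sequence gives A=3, G=0, C=4, T=5.
AT pairs contribute 8, GC pairs contribute 4.
Tm = 4·4 + 2·8 = 16 + 16 = 32°C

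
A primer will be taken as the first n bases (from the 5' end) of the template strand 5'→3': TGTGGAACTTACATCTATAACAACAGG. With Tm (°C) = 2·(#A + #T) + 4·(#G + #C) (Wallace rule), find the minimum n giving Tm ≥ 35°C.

n = 13

First 12 bases: TGTGGAACTTAC → Tm = 34°C (< 35°C)
First 13 bases: TGTGGAACTTACA → Tm = 36°C (≥ 35°C)
Since every base adds ≥2°C, Tm only increases with n, so the threshold is first crossed at n = 13.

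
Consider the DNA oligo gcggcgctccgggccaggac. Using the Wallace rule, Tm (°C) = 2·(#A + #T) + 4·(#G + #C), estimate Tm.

74°C

C=8, T=1, G=9, A=2
A+T = 3, G+C = 17
Tm = 2(3) + 4(17) = 6 + 68 = 74°C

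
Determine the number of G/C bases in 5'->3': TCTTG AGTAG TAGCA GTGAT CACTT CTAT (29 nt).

Counting bases: A=7, G=6, C=5, T=11
Total G or C: 6 + 5 = 11

11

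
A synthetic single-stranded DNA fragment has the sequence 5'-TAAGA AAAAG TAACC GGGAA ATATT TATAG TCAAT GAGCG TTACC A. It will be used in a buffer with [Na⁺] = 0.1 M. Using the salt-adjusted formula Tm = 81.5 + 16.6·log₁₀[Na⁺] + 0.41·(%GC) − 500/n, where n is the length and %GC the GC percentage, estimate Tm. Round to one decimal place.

Length n = 46. A=20, T=11, G=9, C=6
G+C = 15, so %GC = 15/46 × 100 = 32.609%
Salt term: 16.6 × (-1) = -16.6
GC term: 0.41 × 32.609 = 13.37; length term: −500/46 = −10.87
Tm = 81.5 + (-16.6) + 13.37 − 10.87 = 67.4 → 67.4°C

67.4°C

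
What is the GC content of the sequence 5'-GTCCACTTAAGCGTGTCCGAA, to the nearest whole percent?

52%

Base counts: G=5, T=5, C=6, A=5
G+C = 5 + 6 = 11 out of 21 bases
%GC = 11/21 × 100 = 52.38% ≈ 52%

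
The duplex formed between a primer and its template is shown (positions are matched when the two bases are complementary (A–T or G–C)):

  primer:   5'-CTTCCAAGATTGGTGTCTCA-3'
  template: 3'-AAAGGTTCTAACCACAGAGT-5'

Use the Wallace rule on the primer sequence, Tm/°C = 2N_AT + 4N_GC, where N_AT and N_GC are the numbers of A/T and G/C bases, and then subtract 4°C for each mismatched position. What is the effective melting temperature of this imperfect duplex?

Primer base counts: A=4, T=7, G=4, C=5 → A+T=11, G+C=9
Perfect-match Tm = 2(11) + 4(9) = 22 + 36 = 58°C
Mismatches (positions where the bases are not complementary): 1 (at position 1)
Effective Tm = 58 − 1×4 = 58 − 4 = 54°C

54°C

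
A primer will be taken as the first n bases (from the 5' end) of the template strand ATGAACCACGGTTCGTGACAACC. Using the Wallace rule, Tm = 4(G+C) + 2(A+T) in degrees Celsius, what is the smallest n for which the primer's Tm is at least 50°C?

First 16 bases: ATGAACCACGGTTCGT → Tm = 48°C (< 50°C)
First 17 bases: ATGAACCACGGTTCGTG → Tm = 52°C (≥ 50°C)
Since every base adds ≥2°C, Tm only increases with n, so the threshold is first crossed at n = 17.

n = 17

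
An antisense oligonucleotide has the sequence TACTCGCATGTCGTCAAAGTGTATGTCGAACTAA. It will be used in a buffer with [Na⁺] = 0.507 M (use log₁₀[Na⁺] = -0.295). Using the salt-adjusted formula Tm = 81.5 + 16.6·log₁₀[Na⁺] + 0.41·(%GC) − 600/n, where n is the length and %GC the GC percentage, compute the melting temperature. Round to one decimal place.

75.8°C

Length n = 34. A=10, C=7, G=7, T=10
G+C = 14, so %GC = 14/34 × 100 = 41.176%
Salt term: 16.6 × (-0.295) = -4.897
GC term: 0.41 × 41.176 = 16.882; length term: −600/34 = −17.647
Tm = 81.5 + (-4.897) + 16.882 − 17.647 = 75.838 → 75.8°C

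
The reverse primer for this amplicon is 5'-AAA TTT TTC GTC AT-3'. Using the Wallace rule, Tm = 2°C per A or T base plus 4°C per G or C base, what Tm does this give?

Base counts: A=4, G=1, T=7, C=2
AT pairs contribute 11, GC pairs contribute 3.
Tm = 2(11) + 4(3) = 22 + 12 = 34°C

34°C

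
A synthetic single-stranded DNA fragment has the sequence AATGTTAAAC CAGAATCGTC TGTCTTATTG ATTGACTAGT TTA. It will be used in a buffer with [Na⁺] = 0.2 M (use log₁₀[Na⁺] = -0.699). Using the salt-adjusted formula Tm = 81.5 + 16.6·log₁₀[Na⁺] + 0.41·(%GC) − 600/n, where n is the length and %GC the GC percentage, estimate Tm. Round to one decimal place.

Length n = 43. Base counts: C=6, A=13, T=17, G=7
G+C = 13, so %GC = 13/43 × 100 = 30.233%
Salt term: 16.6 × (-0.699) = -11.603
GC term: 0.41 × 30.233 = 12.396; length term: −600/43 = −13.953
Tm = 81.5 + (-11.603) + 12.396 − 13.953 = 68.34 → 68.3°C

68.3°C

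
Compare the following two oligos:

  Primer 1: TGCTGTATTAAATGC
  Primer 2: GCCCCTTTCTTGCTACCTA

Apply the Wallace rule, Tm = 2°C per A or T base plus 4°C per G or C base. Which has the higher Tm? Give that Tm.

Primer 1: A+T=10, G+C=5 → Tm = 2(10)+4(5) = 40°C
Primer 2: A+T=9, G+C=10 → Tm = 2(9)+4(10) = 58°C
40°C vs 58°C → primer 2 is higher.

Primer 2, 58°C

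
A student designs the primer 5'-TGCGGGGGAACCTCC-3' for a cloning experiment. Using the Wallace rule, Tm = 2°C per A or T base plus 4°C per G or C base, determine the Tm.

Scanning the sequence gives T=2, A=2, C=5, G=6.
A+T = 4, G+C = 11
Tm = 4·11 + 2·4 = 44 + 8 = 52°C

52°C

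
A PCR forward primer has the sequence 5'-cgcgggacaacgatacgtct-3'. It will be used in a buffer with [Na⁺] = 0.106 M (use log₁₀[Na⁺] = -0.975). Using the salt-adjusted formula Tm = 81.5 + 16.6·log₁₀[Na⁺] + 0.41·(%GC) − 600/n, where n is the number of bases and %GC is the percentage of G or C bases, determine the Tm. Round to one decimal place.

59.9°C

Length n = 20. Base counts: G=6, T=3, C=6, A=5
G+C = 12, so %GC = 12/20 × 100 = 60%
Salt term: 16.6 × (-0.975) = -16.185
GC term: 0.41 × 60 = 24.6; length term: −600/20 = −30
Tm = 81.5 + (-16.185) + 24.6 − 30 = 59.915 → 59.9°C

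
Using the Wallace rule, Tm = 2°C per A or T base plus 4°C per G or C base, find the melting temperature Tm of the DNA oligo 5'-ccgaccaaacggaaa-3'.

Base counts: T=0, C=5, A=7, G=3
AT pairs contribute 7, GC pairs contribute 8.
Tm = 2(7) + 4(8) = 14 + 32 = 46°C

46°C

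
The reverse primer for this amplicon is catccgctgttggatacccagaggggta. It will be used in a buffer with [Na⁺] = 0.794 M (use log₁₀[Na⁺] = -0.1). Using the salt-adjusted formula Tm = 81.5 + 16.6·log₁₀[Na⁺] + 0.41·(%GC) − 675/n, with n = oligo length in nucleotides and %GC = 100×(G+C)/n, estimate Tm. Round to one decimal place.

79.2°C

Length n = 28. Counting bases: G=9, T=6, C=7, A=6
G+C = 16, so %GC = 16/28 × 100 = 57.143%
Salt term: 16.6 × (-0.1) = -1.66
GC term: 0.41 × 57.143 = 23.429; length term: −675/28 = −24.107
Tm = 81.5 + (-1.66) + 23.429 − 24.107 = 79.162 → 79.2°C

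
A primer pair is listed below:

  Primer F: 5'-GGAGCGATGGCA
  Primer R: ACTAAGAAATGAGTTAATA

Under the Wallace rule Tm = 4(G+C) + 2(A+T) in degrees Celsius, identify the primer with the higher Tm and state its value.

Primer R, 46°C

Primer F: A+T=4, G+C=8 → Tm = 2(4)+4(8) = 40°C
Primer R: A+T=15, G+C=4 → Tm = 2(15)+4(4) = 46°C
40°C vs 46°C → primer R is higher.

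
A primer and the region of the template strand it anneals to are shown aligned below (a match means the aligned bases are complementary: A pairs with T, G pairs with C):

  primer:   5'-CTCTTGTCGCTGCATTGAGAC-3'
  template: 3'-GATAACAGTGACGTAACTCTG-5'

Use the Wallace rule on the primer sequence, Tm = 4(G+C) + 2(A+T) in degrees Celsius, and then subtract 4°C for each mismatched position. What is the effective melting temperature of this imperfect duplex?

Primer base counts: A=3, T=7, G=5, C=6 → A+T=10, G+C=11
Perfect-match Tm = 2(10) + 4(11) = 20 + 44 = 64°C
Mismatches (positions where the bases are not complementary): 2 (at positions 3, 9)
Effective Tm = 64 − 2×4 = 64 − 8 = 56°C

56°C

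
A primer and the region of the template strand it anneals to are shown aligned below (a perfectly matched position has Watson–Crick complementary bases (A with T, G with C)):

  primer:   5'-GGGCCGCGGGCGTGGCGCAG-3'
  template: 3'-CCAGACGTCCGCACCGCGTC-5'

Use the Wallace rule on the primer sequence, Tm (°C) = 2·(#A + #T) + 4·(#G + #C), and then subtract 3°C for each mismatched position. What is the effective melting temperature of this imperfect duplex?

67°C

Primer base counts: A=1, T=1, G=12, C=6 → A+T=2, G+C=18
Perfect-match Tm = 2(2) + 4(18) = 4 + 72 = 76°C
Mismatches (positions where the bases are not complementary): 3 (at positions 3, 5, 8)
Effective Tm = 76 − 3×3 = 76 − 9 = 67°C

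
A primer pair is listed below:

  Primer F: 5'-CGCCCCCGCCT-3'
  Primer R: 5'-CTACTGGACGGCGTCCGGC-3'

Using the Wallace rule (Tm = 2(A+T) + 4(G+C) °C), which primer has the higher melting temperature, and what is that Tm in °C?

Primer F: A+T=1, G+C=10 → Tm = 2(1)+4(10) = 42°C
Primer R: A+T=5, G+C=14 → Tm = 2(5)+4(14) = 66°C
42°C vs 66°C → primer R is higher.

Primer R, 66°C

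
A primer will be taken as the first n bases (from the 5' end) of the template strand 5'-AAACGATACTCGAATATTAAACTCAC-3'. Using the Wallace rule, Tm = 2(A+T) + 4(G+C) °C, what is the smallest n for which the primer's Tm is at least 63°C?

n = 25

First 24 bases: AAACGATACTCGAATATTAAACTC → Tm = 62°C (< 63°C)
First 25 bases: AAACGATACTCGAATATTAAACTCA → Tm = 64°C (≥ 63°C)
Each additional base adds 2°C (A/T) or 4°C (G/C), so Tm is non-decreasing in n; n = 25 is the first length to reach 63°C.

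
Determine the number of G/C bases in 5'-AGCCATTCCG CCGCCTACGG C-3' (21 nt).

15

C=10, G=5, T=3, A=3
Total G or C: 5 + 10 = 15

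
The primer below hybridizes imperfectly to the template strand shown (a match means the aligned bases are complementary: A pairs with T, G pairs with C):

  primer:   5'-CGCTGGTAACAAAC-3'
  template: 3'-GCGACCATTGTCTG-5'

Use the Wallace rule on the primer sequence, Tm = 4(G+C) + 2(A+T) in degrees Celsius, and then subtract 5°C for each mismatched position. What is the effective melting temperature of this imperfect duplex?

37°C

Primer base counts: A=5, T=2, G=3, C=4 → A+T=7, G+C=7
Perfect-match Tm = 2(7) + 4(7) = 14 + 28 = 42°C
Mismatches (positions where the bases are not complementary): 1 (at position 12)
Effective Tm = 42 − 1×5 = 42 − 5 = 37°C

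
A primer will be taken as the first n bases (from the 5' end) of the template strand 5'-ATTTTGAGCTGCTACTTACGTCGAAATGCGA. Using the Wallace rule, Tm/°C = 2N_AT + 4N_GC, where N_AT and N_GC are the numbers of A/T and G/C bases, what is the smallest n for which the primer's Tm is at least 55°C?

n = 20

First 19 bases: ATTTTGAGCTGCTACTTAC → Tm = 52°C (< 55°C)
First 20 bases: ATTTTGAGCTGCTACTTACG → Tm = 56°C (≥ 55°C)
Since every base adds ≥2°C, Tm only increases with n, so the threshold is first crossed at n = 20.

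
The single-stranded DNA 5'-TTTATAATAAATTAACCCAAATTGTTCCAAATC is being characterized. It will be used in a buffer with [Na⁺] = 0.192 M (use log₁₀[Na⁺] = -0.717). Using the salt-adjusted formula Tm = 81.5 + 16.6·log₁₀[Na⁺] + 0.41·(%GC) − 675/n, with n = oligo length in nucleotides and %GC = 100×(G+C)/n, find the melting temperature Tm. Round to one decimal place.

57.8°C

Length n = 33. Counting bases: T=12, G=1, C=6, A=14
G+C = 7, so %GC = 7/33 × 100 = 21.212%
Salt term: 16.6 × (-0.717) = -11.902
GC term: 0.41 × 21.212 = 8.697; length term: −675/33 = −20.455
Tm = 81.5 + (-11.902) + 8.697 − 20.455 = 57.84 → 57.8°C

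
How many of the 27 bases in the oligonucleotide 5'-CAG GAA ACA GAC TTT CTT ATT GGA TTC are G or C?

Scanning the sequence gives T=9, G=5, C=5, A=8.
G+C = 5 + 5 = 10

10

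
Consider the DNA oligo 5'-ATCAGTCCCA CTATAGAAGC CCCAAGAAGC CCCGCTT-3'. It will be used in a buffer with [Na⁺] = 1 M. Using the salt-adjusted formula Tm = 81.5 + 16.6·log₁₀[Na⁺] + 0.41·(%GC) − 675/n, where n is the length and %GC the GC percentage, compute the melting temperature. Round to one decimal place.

85.4°C

Length n = 37. A=11, C=14, T=6, G=6
G+C = 20, so %GC = 20/37 × 100 = 54.054%
Salt term: 16.6 × (0) = 0
GC term: 0.41 × 54.054 = 22.162; length term: −675/37 = −18.243
Tm = 81.5 + (0) + 22.162 − 18.243 = 85.419 → 85.4°C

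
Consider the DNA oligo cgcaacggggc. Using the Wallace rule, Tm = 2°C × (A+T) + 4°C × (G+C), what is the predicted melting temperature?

Counting bases: C=4, T=0, A=2, G=5
So N_AT = 2 and N_GC = 9.
Tm = 2(2) + 4(9) = 4 + 36 = 40°C

40°C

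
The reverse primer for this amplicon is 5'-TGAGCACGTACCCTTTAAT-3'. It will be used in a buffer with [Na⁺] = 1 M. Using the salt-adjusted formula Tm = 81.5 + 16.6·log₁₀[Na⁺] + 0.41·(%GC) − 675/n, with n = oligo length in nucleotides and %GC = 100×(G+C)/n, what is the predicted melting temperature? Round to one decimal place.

63.2°C

Length n = 19. Scanning the sequence gives T=6, A=5, C=5, G=3.
G+C = 8, so %GC = 8/19 × 100 = 42.105%
Salt term: 16.6 × (0) = 0
GC term: 0.41 × 42.105 = 17.263; length term: −675/19 = −35.526
Tm = 81.5 + (0) + 17.263 − 35.526 = 63.237 → 63.2°C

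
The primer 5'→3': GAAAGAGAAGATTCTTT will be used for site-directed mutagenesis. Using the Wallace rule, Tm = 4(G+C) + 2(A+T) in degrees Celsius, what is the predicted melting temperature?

Base counts: G=4, A=7, C=1, T=5
So N_AT = 12 and N_GC = 5.
Tm = 4·5 + 2·12 = 20 + 24 = 44°C

44°C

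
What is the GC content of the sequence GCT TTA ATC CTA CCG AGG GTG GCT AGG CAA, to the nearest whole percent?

53%

T=7, A=7, C=7, G=9
G+C = 9 + 7 = 16 out of 30 bases
%GC = 16/30 × 100 = 53.33% ≈ 53%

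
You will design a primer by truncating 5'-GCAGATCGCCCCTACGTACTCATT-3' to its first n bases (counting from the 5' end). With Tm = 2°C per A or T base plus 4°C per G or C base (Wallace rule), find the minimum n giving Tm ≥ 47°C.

First 14 bases: GCAGATCGCCCCTA → Tm = 46°C (< 47°C)
First 15 bases: GCAGATCGCCCCTAC → Tm = 50°C (≥ 47°C)
Each additional base adds 2°C (A/T) or 4°C (G/C), so Tm is non-decreasing in n; n = 15 is the first length to reach 47°C.

n = 15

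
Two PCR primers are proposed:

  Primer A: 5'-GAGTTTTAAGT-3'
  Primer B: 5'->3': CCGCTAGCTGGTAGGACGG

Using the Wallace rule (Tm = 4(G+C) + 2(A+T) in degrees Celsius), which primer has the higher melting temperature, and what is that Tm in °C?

Primer B, 64°C

Primer A: A+T=8, G+C=3 → Tm = 2(8)+4(3) = 28°C
Primer B: A+T=6, G+C=13 → Tm = 2(6)+4(13) = 64°C
28°C vs 64°C → primer B is higher.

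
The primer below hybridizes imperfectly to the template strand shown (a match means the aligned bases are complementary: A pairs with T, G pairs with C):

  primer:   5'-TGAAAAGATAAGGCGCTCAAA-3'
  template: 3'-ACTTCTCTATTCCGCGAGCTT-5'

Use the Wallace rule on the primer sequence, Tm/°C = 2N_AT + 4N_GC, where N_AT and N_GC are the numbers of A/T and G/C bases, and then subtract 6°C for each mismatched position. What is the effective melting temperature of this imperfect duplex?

Primer base counts: A=10, T=3, G=5, C=3 → A+T=13, G+C=8
Perfect-match Tm = 2(13) + 4(8) = 26 + 32 = 58°C
Mismatches (positions where the bases are not complementary): 2 (at positions 5, 19)
Effective Tm = 58 − 2×6 = 58 − 12 = 46°C

46°C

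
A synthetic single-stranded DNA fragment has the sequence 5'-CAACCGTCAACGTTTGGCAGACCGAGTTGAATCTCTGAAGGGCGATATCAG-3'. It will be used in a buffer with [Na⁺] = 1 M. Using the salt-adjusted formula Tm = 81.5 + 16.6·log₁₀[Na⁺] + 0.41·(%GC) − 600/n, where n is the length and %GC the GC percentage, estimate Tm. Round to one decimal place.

Length n = 51. Counting bases: G=14, A=14, T=11, C=12
G+C = 26, so %GC = 26/51 × 100 = 50.98%
Salt term: 16.6 × (0) = 0
GC term: 0.41 × 50.98 = 20.902; length term: −600/51 = −11.765
Tm = 81.5 + (0) + 20.902 − 11.765 = 90.637 → 90.6°C

90.6°C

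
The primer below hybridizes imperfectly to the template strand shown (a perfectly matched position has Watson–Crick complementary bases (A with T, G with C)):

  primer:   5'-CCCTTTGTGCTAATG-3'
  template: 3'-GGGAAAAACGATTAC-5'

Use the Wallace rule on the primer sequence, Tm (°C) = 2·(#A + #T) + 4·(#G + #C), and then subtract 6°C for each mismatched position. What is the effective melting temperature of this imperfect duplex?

Primer base counts: A=2, T=6, G=3, C=4 → A+T=8, G+C=7
Perfect-match Tm = 2(8) + 4(7) = 16 + 28 = 44°C
Mismatches (positions where the bases are not complementary): 1 (at position 7)
Effective Tm = 44 − 1×6 = 44 − 6 = 38°C

38°C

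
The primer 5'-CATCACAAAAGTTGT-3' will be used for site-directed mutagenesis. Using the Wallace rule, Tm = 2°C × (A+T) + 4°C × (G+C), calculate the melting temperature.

Base counts: A=6, G=2, T=4, C=3
So N_AT = 10 and N_GC = 5.
Tm = 4·5 + 2·10 = 20 + 20 = 40°C

40°C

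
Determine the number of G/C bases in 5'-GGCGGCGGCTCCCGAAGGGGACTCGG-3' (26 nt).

Counting bases: T=2, C=8, G=13, A=3
Total G or C: 13 + 8 = 21

21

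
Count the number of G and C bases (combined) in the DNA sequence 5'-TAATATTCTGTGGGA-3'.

A=4, G=4, C=1, T=6
G+C = 4 + 1 = 5

5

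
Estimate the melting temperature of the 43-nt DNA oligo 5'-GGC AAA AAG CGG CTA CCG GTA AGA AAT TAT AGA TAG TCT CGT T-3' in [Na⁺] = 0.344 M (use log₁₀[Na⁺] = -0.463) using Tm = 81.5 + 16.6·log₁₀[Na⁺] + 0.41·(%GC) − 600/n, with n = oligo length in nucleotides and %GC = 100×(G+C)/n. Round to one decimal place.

Length n = 43. Scanning the sequence gives G=11, C=7, A=15, T=10.
G+C = 18, so %GC = 18/43 × 100 = 41.86%
Salt term: 16.6 × (-0.463) = -7.686
GC term: 0.41 × 41.86 = 17.163; length term: −600/43 = −13.953
Tm = 81.5 + (-7.686) + 17.163 − 13.953 = 77.024 → 77.0°C

77.0°C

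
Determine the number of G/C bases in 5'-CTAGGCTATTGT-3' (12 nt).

Scanning the sequence gives G=3, T=5, C=2, A=2.
Total G or C: 3 + 2 = 5

5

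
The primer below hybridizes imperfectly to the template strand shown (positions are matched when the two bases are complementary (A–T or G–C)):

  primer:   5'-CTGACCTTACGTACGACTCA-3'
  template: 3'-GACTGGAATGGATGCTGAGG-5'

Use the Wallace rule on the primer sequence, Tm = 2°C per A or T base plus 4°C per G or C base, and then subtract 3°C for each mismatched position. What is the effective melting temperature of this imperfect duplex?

Primer base counts: A=5, T=5, G=3, C=7 → A+T=10, G+C=10
Perfect-match Tm = 2(10) + 4(10) = 20 + 40 = 60°C
Mismatches (positions where the bases are not complementary): 2 (at positions 11, 20)
Effective Tm = 60 − 2×3 = 60 − 6 = 54°C

54°C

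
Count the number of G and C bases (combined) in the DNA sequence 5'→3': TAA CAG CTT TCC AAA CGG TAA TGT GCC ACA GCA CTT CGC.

19

Scanning the sequence gives T=9, G=7, A=11, C=12.
G+C = 7 + 12 = 19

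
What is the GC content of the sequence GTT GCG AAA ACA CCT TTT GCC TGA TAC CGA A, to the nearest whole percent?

45%

T=8, A=9, G=6, C=8
G+C = 6 + 8 = 14 out of 31 bases
%GC = 14/31 × 100 = 45.16% ≈ 45%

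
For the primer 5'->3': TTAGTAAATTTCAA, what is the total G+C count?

Counting bases: T=6, A=6, G=1, C=1
G+C = 1 + 1 = 2

2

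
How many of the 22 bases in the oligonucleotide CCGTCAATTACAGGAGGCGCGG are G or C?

14

Scanning the sequence gives A=5, C=6, G=8, T=3.
G+C = 8 + 6 = 14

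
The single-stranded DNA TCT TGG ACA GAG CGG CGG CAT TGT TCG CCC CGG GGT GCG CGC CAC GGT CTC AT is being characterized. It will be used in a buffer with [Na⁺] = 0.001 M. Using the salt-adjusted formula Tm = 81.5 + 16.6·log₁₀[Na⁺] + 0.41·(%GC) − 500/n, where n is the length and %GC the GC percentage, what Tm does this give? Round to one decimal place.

Length n = 53. G=19, T=11, A=6, C=17
G+C = 36, so %GC = 36/53 × 100 = 67.925%
Salt term: 16.6 × (-3) = -49.8
GC term: 0.41 × 67.925 = 27.849; length term: −500/53 = −9.434
Tm = 81.5 + (-49.8) + 27.849 − 9.434 = 50.115 → 50.1°C

50.1°C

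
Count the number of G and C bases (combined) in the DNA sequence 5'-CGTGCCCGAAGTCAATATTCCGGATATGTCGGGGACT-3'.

Counting bases: T=9, A=8, C=9, G=11
Total G or C: 11 + 9 = 20

20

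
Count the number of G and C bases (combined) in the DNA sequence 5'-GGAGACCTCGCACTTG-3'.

Scanning the sequence gives G=5, T=3, A=3, C=5.
Total G or C: 5 + 5 = 10

10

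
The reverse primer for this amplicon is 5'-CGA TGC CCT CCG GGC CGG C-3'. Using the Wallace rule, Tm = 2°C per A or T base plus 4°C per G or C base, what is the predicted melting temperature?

A=1, C=9, G=7, T=2
So N_AT = 3 and N_GC = 16.
Tm = 2×3 + 4×16 = 70°C

70°C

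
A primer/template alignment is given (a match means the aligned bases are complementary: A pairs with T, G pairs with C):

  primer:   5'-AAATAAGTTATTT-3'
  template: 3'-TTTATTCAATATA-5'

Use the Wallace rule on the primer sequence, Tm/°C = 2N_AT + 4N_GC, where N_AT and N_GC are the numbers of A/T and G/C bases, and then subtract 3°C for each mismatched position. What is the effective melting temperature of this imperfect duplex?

25°C

Primer base counts: A=6, T=6, G=1, C=0 → A+T=12, G+C=1
Perfect-match Tm = 2(12) + 4(1) = 24 + 4 = 28°C
Mismatches (positions where the bases are not complementary): 1 (at position 12)
Effective Tm = 28 − 1×3 = 28 − 3 = 25°C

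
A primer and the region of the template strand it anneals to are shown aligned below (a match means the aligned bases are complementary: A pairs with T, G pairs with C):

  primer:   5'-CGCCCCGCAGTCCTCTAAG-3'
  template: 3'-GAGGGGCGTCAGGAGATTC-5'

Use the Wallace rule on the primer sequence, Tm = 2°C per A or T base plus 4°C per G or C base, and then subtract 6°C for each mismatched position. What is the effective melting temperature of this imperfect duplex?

58°C

Primer base counts: A=3, T=3, G=4, C=9 → A+T=6, G+C=13
Perfect-match Tm = 2(6) + 4(13) = 12 + 52 = 64°C
Mismatches (positions where the bases are not complementary): 1 (at position 2)
Effective Tm = 64 − 1×6 = 64 − 6 = 58°C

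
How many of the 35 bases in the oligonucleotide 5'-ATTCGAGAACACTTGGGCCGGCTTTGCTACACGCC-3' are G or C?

20

Base counts: T=8, A=7, G=9, C=11
Total G or C: 9 + 11 = 20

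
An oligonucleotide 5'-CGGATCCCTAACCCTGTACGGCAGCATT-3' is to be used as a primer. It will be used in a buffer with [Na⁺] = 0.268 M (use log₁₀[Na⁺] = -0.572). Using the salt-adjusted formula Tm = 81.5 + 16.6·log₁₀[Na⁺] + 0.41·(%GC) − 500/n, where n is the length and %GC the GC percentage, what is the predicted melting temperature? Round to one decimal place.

Length n = 28. Counting bases: C=10, G=6, T=6, A=6
G+C = 16, so %GC = 16/28 × 100 = 57.143%
Salt term: 16.6 × (-0.572) = -9.495
GC term: 0.41 × 57.143 = 23.429; length term: −500/28 = −17.857
Tm = 81.5 + (-9.495) + 23.429 − 17.857 = 77.577 → 77.6°C

77.6°C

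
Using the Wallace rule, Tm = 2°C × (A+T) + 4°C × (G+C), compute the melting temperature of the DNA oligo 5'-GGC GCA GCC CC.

42°C

Base counts: C=6, T=0, A=1, G=4
So N_AT = 1 and N_GC = 10.
Tm = 4·10 + 2·1 = 40 + 2 = 42°C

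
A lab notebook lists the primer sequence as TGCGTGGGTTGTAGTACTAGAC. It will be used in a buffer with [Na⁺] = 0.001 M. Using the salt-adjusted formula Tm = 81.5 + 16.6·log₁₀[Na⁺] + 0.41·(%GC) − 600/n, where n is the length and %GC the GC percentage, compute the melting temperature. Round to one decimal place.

24.9°C

Length n = 22. Scanning the sequence gives C=3, A=4, G=8, T=7.
G+C = 11, so %GC = 11/22 × 100 = 50%
Salt term: 16.6 × (-3) = -49.8
GC term: 0.41 × 50 = 20.5; length term: −600/22 = −27.273
Tm = 81.5 + (-49.8) + 20.5 − 27.273 = 24.927 → 24.9°C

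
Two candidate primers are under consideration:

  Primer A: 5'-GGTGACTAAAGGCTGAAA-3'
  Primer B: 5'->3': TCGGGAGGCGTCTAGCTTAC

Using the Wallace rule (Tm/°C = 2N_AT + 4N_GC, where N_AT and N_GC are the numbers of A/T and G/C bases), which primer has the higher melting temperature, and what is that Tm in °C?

Primer A: A+T=10, G+C=8 → Tm = 2(10)+4(8) = 52°C
Primer B: A+T=8, G+C=12 → Tm = 2(8)+4(12) = 64°C
52°C vs 64°C → primer B is higher.

Primer B, 64°C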